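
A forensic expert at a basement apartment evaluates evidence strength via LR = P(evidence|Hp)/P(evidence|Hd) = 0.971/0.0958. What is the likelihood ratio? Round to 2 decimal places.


Likelihood ratio calculation:
LR = P(E|Hp) / P(E|Hd)
LR = 0.971 / 0.0958
LR = 10.14

10.14


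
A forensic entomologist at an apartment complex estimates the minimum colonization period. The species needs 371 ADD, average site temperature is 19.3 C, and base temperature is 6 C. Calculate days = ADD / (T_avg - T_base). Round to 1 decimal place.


Insect development time:
Effective temperature = avg_temp - T_base = 19.3 - 6 = 13.3 C
Days = ADD / effective_temp = 371 / 13.3 = 27.9 days

27.9


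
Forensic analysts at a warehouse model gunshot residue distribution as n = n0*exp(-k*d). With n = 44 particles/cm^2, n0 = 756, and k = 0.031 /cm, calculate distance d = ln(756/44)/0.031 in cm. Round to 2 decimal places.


GSR distance calculation:
n0/n = 756 / 44 = 17.181818
ln(n0/n) = 2.843852
d = 2.843852 / 0.031 = 91.74 cm

91.74


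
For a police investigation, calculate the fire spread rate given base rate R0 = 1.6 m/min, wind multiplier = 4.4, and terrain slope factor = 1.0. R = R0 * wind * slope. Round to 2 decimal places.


Fire spread rate calculation:
R = R0 * wind_factor * slope_factor
= 1.6 * 4.4 * 1.0
= 7.04 * 1.0
= 7.04 m/min

7.04


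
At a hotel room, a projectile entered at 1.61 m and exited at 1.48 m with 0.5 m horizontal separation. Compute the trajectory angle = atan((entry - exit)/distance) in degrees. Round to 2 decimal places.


Bullet trajectory angle:
Height difference = 1.61 - 1.48 = 0.13 m
angle = atan(0.13 / 0.5)
angle = atan(0.26)
angle = 14.57 degrees

14.57


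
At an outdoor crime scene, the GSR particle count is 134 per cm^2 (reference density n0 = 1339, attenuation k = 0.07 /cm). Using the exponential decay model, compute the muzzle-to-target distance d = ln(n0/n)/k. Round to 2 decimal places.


GSR distance calculation:
n0/n = 1339 / 134 = 9.992537
ln(n0/n) = 2.301839
d = 2.301839 / 0.07 = 32.88 cm

32.88


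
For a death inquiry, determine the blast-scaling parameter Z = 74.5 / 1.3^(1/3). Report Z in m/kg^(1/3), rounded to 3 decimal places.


Scaled distance calculation:
W^(1/3) = 1.3^(1/3) = 1.091393
Z = R / W^(1/3) = 74.5 / 1.091393
Z = 68.261 m/kg^(1/3)

68.261


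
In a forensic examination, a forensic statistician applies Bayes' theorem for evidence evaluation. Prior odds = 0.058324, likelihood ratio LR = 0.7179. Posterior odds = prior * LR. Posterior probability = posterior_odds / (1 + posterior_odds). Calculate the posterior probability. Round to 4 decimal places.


Bayesian evidence evaluation:
Posterior odds = prior_odds * LR = 0.058324 * 0.7179 = 0.0418708
Posterior probability = posterior_odds / (1 + posterior_odds)
= 0.0418708 / (1 + 0.0418708)
= 0.0418708 / 1.0418708
= 0.0402

0.0402


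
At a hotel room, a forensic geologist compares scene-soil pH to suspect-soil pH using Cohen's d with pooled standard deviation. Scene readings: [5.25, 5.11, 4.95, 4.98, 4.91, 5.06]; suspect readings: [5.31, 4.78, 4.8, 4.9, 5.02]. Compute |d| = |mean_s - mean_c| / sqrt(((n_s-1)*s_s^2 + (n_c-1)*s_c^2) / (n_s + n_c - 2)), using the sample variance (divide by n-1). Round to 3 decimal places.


Pooled-variance Cohen's d for soil pH comparison:
Scene mean = 30.26 / 6 = 5.043333
Suspect mean = 24.81 / 5 = 4.962
Scene sample variance s_s^2 = 0.015587
Suspect sample variance s_c^2 = 0.04692
Pooled variance = ((n_s-1)*s_s^2 + (n_c-1)*s_c^2) / (n_s + n_c - 2) = 0.029513
Pooled SD = sqrt(0.029513) = 0.171793
Mean difference = 0.081333
|d| = |0.081333| / 0.171793 = 0.473

0.473


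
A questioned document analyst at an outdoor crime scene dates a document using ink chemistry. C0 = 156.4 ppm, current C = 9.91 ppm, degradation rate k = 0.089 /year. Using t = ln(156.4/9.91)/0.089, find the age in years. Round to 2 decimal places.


Document age estimation:
C0/C = 156.4 / 9.91 = 15.782038
ln(C0/C) = 2.758872
t = 2.758872 / 0.089 = 31.00 years

31.00


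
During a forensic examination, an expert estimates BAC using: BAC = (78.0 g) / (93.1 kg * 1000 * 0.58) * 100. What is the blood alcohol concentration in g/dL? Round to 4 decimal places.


Applying the Widmark formula:
BAC = (dose_g / (body_wt * 1000 * r)) * 100
Denominator = 93.1 * 1000 * 0.58 = 53998
BAC = (78.0 / 53998) * 100
BAC = 0.1444 g/dL

0.1444


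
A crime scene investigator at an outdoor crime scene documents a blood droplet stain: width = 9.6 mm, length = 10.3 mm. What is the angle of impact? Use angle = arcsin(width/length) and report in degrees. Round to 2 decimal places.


Blood spatter impact angle calculation:
width / length = 9.6 / 10.3 = 0.932039
angle = arcsin(0.932039)
angle = 68.75 degrees

68.75


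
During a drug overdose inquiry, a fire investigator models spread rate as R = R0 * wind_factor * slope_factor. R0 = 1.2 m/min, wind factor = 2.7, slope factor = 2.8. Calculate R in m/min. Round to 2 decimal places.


Fire spread rate calculation:
R = R0 * wind_factor * slope_factor
= 1.2 * 2.7 * 2.8
= 3.24 * 2.8
= 9.07 m/min

9.07


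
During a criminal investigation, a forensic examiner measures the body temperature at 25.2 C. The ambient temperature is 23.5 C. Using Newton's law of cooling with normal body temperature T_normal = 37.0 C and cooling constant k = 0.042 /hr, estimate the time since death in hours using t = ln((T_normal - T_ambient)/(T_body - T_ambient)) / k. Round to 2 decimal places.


Using Newton's law of cooling:
t = ln((T_normal - T_ambient) / (T_body - T_ambient)) / k
T_normal - T_ambient = 13.5
T_body - T_ambient = 1.7
Ratio = 7.941176
ln(ratio) = 2.072061
t = 2.072061 / 0.042 = 49.33 hours

49.33


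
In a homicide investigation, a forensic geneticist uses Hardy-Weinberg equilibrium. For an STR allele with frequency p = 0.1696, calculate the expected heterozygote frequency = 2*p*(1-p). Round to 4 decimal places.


Hardy-Weinberg heterozygote frequency:
q = 1 - p = 1 - 0.1696 = 0.8304
2pq = 2 * 0.1696 * 0.8304 = 0.2817

0.2817


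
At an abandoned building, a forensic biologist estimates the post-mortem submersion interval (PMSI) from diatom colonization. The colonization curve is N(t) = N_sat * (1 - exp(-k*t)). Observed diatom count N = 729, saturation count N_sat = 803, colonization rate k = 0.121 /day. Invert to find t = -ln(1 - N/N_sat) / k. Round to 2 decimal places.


PMSI from diatom colonization curve:
N / N_sat = 729 / 803 = 0.907846
1 - N/N_sat = 0.092154
ln(1 - N/N_sat) = -2.384294
t = -ln(1 - N/N_sat) / k = -(-2.384294) / 0.121 = 19.70 days

19.70


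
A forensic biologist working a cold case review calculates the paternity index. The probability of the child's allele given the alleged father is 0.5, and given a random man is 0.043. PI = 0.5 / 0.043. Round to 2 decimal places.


Paternity Index calculation:
PI = P(allele|father) / P(allele|random)
PI = 0.5 / 0.043
PI = 11.63

11.63


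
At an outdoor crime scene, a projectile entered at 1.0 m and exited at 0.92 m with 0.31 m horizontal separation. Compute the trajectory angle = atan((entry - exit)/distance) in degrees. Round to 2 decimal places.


Bullet trajectory angle:
Height difference = 1.0 - 0.92 = 0.08 m
angle = atan(0.08 / 0.31)
angle = atan(0.258065)
angle = 14.47 degrees

14.47


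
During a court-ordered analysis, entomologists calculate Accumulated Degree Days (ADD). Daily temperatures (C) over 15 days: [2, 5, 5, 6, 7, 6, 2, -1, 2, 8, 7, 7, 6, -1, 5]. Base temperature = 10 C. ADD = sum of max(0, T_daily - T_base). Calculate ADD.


Computing ADD day by day:
Day 1: max(0, 2 - 10) = 0
Day 2: max(0, 5 - 10) = 0
Day 3: max(0, 5 - 10) = 0
Day 4: max(0, 6 - 10) = 0
Day 5: max(0, 7 - 10) = 0
Day 6: max(0, 6 - 10) = 0
Day 7: max(0, 2 - 10) = 0
Day 8: max(0, -1 - 10) = 0
Day 9: max(0, 2 - 10) = 0
Day 10: max(0, 8 - 10) = 0
Day 11: max(0, 7 - 10) = 0
Day 12: max(0, 7 - 10) = 0
Day 13: max(0, 6 - 10) = 0
Day 14: max(0, -1 - 10) = 0
Day 15: max(0, 5 - 10) = 0
Total ADD = 0

0


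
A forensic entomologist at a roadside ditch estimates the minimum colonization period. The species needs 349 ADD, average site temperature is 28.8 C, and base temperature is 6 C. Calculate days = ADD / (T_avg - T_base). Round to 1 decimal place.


Insect development time:
Effective temperature = avg_temp - T_base = 28.8 - 6 = 22.8 C
Days = ADD / effective_temp = 349 / 22.8 = 15.3 days

15.3


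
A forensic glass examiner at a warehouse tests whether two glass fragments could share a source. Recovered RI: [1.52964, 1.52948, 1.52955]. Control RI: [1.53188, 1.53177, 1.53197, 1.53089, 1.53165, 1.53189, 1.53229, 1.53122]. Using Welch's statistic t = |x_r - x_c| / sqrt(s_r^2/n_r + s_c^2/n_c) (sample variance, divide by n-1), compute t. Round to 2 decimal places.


Welch's t-criterion for glass RI comparison:
Recovered mean = sum / n_r = 4.58867 / 3 = 1.5295567
Control mean = sum / n_c = 12.25356 / 8 = 1.531695
Recovered sample variance s_r^2 = 6.43333e-09
Control sample variance s_c^2 = 1.976e-07
Welch SE (unpooled) = sqrt(s_r^2/n_r + s_c^2/n_c) = sqrt(2.14444e-09 + 2.47e-08) = sqrt(2.68444e-08) = 0.000163843
|mean_r - mean_c| = 0.00213833
t = 0.00213833 / 0.000163843 = 13.05

13.05


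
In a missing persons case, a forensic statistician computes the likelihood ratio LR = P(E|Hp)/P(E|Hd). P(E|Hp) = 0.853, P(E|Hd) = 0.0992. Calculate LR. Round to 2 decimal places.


Likelihood ratio calculation:
LR = P(E|Hp) / P(E|Hd)
LR = 0.853 / 0.0992
LR = 8.60

8.60


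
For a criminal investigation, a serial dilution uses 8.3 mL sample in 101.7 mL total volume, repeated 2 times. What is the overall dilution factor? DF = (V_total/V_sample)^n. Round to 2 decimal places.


Dilution factor calculation:
Single dilution = V_total / V_sample = 101.7 / 8.3 ≈ 12.253012
Number of dilutions = 2
Total DF = (101.7 / 8.3)^2 (full precision, rounded at the end) = 150.14

150.14


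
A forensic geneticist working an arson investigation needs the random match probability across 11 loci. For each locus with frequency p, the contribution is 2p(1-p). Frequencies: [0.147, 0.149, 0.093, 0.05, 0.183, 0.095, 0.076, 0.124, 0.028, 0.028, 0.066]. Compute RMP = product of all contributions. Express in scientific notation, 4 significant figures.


Computing RMP for 11 loci:
Locus 1: 2 * 0.147 * 0.853 = 0.250782
Locus 2: 2 * 0.149 * 0.851 = 0.253598
Locus 3: 2 * 0.093 * 0.907 = 0.168702
Locus 4: 2 * 0.05 * 0.95 = 0.095
Locus 5: 2 * 0.183 * 0.817 = 0.299022
Locus 6: 2 * 0.095 * 0.905 = 0.17195
Locus 7: 2 * 0.076 * 0.924 = 0.140448
Locus 8: 2 * 0.124 * 0.876 = 0.217248
Locus 9: 2 * 0.028 * 0.972 = 0.054432
Locus 10: 2 * 0.028 * 0.972 = 0.054432
Locus 11: 2 * 0.066 * 0.934 = 0.123288
RMP = 5.841e-10

5.841e-10


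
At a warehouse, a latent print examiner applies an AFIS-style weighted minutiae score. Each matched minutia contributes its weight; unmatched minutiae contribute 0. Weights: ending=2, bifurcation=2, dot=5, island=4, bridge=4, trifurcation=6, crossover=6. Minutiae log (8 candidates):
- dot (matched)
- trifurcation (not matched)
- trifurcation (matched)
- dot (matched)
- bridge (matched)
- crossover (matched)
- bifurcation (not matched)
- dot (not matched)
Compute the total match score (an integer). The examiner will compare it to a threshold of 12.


Weighted minutiae match score:
  dot: matched, +5 (running total 5)
  trifurcation: not matched, +0
  trifurcation: matched, +6 (running total 11)
  dot: matched, +5 (running total 16)
  bridge: matched, +4 (running total 20)
  crossover: matched, +6 (running total 26)
  bifurcation: not matched, +0
  dot: not matched, +0
Total score = 26
Threshold = 12; verdict = identification

26


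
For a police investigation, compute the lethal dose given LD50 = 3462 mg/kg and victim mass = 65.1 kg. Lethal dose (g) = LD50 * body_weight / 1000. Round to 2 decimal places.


Lethal dose calculation:
Lethal dose = LD50 * body_weight / 1000
= 3462 * 65.1 / 1000
= 225376.2 / 1000
= 225.38 g

225.38


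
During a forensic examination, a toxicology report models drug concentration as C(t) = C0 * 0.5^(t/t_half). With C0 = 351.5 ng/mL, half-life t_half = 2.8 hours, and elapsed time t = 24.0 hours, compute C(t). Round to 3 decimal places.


Drug concentration decay:
Number of half-lives = t / t_half = 24.0 / 2.8 = 8.571429
Decay factor = 0.5^8.571429 = 0.00262871
C(t) = 351.5 * 0.00262871 = 0.924 ng/mL

0.924


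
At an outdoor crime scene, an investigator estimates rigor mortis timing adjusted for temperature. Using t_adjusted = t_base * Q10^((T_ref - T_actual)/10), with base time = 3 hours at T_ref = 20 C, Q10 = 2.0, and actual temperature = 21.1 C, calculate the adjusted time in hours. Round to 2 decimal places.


Rigor mortis time adjustment:
Exponent = (T_ref - T_actual) / 10 = (20 - 21.1) / 10 = -0.11
Q10 factor = 2.0^-0.11 = 0.92659
t_adjusted = 3 * 0.92659 = 2.78 hours

2.78


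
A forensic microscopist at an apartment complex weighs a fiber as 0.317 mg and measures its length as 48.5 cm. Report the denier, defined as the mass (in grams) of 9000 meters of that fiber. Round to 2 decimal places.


Denier calculation:
Mass in grams = 0.317 mg / 1000 = 0.000317 g
Length in meters = 48.5 cm / 100 = 0.485 m
Linear density = mass / length = 0.000317 / 0.485 = 0.00065361 g/m
Denier = (g/m) * 9000 = 0.00065361 * 9000 = 5.88

5.88


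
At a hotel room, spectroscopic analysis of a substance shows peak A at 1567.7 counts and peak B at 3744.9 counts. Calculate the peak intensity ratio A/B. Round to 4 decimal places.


Spectral peak ratio:
Peak A = 1567.7 counts
Peak B = 3744.9 counts
Ratio = 1567.7 / 3744.9 = 0.4186

0.4186


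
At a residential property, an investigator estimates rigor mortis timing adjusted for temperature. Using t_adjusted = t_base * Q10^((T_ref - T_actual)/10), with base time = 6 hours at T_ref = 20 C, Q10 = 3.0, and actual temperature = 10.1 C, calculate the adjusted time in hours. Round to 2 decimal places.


Rigor mortis time adjustment:
Exponent = (T_ref - T_actual) / 10 = (20 - 10.1) / 10 = 0.99
Q10 factor = 3.0^0.99 = 2.96722
t_adjusted = 6 * 2.96722 = 17.80 hours

17.80


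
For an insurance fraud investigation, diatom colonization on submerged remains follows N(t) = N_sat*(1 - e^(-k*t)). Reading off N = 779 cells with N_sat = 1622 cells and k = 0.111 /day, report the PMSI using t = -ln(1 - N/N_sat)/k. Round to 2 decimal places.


PMSI from diatom colonization curve:
N / N_sat = 779 / 1622 = 0.480271
1 - N/N_sat = 0.519729
ln(1 - N/N_sat) = -0.654448
t = -ln(1 - N/N_sat) / k = -(-0.654448) / 0.111 = 5.90 days

5.90


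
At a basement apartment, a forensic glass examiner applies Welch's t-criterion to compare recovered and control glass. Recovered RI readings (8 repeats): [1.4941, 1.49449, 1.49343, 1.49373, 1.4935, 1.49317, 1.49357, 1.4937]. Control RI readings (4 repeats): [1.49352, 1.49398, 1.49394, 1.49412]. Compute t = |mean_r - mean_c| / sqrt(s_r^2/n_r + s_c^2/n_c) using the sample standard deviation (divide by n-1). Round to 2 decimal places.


Welch's t-criterion for glass RI comparison:
Recovered mean = sum / n_r = 11.94969 / 8 = 1.4937113
Control mean = sum / n_c = 5.97556 / 4 = 1.49389
Recovered sample variance s_r^2 = 1.7067e-07
Control sample variance s_c^2 = 6.68e-08
Welch SE (unpooled) = sqrt(s_r^2/n_r + s_c^2/n_c) = sqrt(2.13337e-08 + 1.67e-08) = sqrt(3.80337e-08) = 0.000195022
|mean_r - mean_c| = 0.00017875
t = 0.00017875 / 0.000195022 = 0.92

0.92


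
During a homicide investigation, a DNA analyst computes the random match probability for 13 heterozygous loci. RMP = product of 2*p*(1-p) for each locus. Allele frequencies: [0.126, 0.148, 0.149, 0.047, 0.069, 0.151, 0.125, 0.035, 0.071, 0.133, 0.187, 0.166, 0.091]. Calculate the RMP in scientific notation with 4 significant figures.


Computing RMP for 13 loci:
Locus 1: 2 * 0.126 * 0.874 = 0.220248
Locus 2: 2 * 0.148 * 0.852 = 0.252192
Locus 3: 2 * 0.149 * 0.851 = 0.253598
Locus 4: 2 * 0.047 * 0.953 = 0.089582
Locus 5: 2 * 0.069 * 0.931 = 0.128478
Locus 6: 2 * 0.151 * 0.849 = 0.256398
Locus 7: 2 * 0.125 * 0.875 = 0.21875
Locus 8: 2 * 0.035 * 0.965 = 0.06755
Locus 9: 2 * 0.071 * 0.929 = 0.131918
Locus 10: 2 * 0.133 * 0.867 = 0.230622
Locus 11: 2 * 0.187 * 0.813 = 0.304062
Locus 12: 2 * 0.166 * 0.834 = 0.276888
Locus 13: 2 * 0.091 * 0.909 = 0.165438
RMP = 2.603e-10

2.603e-10


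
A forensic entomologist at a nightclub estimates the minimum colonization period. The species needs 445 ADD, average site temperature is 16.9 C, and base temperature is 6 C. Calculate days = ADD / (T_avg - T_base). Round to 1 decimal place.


Insect development time:
Effective temperature = avg_temp - T_base = 16.9 - 6 = 10.9 C
Days = ADD / effective_temp = 445 / 10.9 = 40.8 days

40.8


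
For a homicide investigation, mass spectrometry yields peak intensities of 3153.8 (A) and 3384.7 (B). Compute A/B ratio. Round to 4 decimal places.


Spectral peak ratio:
Peak A = 3153.8 counts
Peak B = 3384.7 counts
Ratio = 3153.8 / 3384.7 = 0.9318

0.9318


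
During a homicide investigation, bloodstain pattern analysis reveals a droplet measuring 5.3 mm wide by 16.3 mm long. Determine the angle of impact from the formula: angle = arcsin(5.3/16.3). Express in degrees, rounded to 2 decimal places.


Blood spatter impact angle calculation:
width / length = 5.3 / 16.3 = 0.325153
angle = arcsin(0.325153)
angle = 18.97 degrees

18.97


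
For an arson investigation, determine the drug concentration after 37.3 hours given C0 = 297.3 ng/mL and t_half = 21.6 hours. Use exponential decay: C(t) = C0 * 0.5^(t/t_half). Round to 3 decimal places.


Drug concentration decay:
Number of half-lives = t / t_half = 37.3 / 21.6 = 1.726852
Decay factor = 0.5^1.726852 = 0.30211045
C(t) = 297.3 * 0.30211045 = 89.817 ng/mL

89.817


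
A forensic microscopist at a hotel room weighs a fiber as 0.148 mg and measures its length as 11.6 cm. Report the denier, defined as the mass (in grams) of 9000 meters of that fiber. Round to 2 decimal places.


Denier calculation:
Mass in grams = 0.148 mg / 1000 = 0.000148 g
Length in meters = 11.6 cm / 100 = 0.116 m
Linear density = mass / length = 0.000148 / 0.116 = 0.00127586 g/m
Denier = (g/m) * 9000 = 0.00127586 * 9000 = 11.48

11.48


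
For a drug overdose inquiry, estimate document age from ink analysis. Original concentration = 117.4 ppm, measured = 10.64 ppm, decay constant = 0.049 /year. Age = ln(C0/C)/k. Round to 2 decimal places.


Document age estimation:
C0/C = 117.4 / 10.64 = 11.033835
ln(C0/C) = 2.400966
t = 2.400966 / 0.049 = 49.00 years

49.00


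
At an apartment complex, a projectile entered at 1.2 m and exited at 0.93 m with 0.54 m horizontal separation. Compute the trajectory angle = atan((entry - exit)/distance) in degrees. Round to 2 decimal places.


Bullet trajectory angle:
Height difference = 1.2 - 0.93 = 0.27 m
angle = atan(0.27 / 0.54)
angle = atan(0.5)
angle = 26.57 degrees

26.57


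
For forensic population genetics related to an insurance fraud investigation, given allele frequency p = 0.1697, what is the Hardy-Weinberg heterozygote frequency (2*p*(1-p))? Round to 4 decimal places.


Hardy-Weinberg heterozygote frequency:
q = 1 - p = 1 - 0.1697 = 0.8303
2pq = 2 * 0.1697 * 0.8303 = 0.2818

0.2818


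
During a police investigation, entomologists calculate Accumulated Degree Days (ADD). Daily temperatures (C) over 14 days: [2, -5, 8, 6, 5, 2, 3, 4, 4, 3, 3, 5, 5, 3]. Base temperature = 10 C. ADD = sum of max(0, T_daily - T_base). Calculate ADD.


Computing ADD day by day:
Day 1: max(0, 2 - 10) = 0
Day 2: max(0, -5 - 10) = 0
Day 3: max(0, 8 - 10) = 0
Day 4: max(0, 6 - 10) = 0
Day 5: max(0, 5 - 10) = 0
Day 6: max(0, 2 - 10) = 0
Day 7: max(0, 3 - 10) = 0
Day 8: max(0, 4 - 10) = 0
Day 9: max(0, 4 - 10) = 0
Day 10: max(0, 3 - 10) = 0
Day 11: max(0, 3 - 10) = 0
Day 12: max(0, 5 - 10) = 0
Day 13: max(0, 5 - 10) = 0
Day 14: max(0, 3 - 10) = 0
Total ADD = 0

0


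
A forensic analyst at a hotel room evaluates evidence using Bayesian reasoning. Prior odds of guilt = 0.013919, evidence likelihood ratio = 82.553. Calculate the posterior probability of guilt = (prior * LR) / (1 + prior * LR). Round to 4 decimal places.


Bayesian evidence evaluation:
Posterior odds = prior_odds * LR = 0.013919 * 82.553 = 1.149055
Posterior probability = posterior_odds / (1 + posterior_odds)
= 1.149055 / (1 + 1.149055)
= 1.149055 / 2.149055
= 0.5347

0.5347


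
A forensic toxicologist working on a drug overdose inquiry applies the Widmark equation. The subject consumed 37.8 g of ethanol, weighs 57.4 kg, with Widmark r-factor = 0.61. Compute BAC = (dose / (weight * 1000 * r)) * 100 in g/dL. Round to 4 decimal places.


Applying the Widmark formula:
BAC = (dose_g / (body_wt * 1000 * r)) * 100
Denominator = 57.4 * 1000 * 0.61 = 35014
BAC = (37.8 / 35014) * 100
BAC = 0.1080 g/dL

0.1080


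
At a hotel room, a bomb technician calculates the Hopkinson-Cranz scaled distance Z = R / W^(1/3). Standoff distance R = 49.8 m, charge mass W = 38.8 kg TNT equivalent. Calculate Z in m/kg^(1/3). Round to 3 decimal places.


Scaled distance calculation:
W^(1/3) = 38.8^(1/3) = 3.385405
Z = R / W^(1/3) = 49.8 / 3.385405
Z = 14.710 m/kg^(1/3)

14.710


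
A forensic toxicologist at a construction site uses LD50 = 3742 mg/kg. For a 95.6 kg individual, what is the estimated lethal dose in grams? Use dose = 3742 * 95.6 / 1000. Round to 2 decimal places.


Lethal dose calculation:
Lethal dose = LD50 * body_weight / 1000
= 3742 * 95.6 / 1000
= 357735.2 / 1000
= 357.74 g

357.74


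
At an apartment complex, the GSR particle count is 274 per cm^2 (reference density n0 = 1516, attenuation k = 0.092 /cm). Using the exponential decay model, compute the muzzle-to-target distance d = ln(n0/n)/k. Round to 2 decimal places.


GSR distance calculation:
n0/n = 1516 / 274 = 5.532847
ln(n0/n) = 1.710703
d = 1.710703 / 0.092 = 18.59 cm

18.59


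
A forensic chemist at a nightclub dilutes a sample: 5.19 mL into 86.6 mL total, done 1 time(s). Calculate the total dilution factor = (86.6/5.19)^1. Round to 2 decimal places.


Dilution factor calculation:
Single dilution = V_total / V_sample = 86.6 / 5.19 ≈ 16.685934
Number of dilutions = 1
Total DF = (86.6 / 5.19)^1 (full precision, rounded at the end) = 16.69

16.69


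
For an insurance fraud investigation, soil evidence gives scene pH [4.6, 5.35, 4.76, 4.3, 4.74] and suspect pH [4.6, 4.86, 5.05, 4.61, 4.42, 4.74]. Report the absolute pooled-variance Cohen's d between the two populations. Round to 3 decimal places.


Pooled-variance Cohen's d for soil pH comparison:
Scene mean = 23.75 / 5 = 4.75
Suspect mean = 28.28 / 6 = 4.713333
Scene sample variance s_s^2 = 0.1463
Suspect sample variance s_c^2 = 0.049027
Pooled variance = ((n_s-1)*s_s^2 + (n_c-1)*s_c^2) / (n_s + n_c - 2) = 0.092259
Pooled SD = sqrt(0.092259) = 0.303742
Mean difference = 0.036667
|d| = |0.036667| / 0.303742 = 0.121

0.121


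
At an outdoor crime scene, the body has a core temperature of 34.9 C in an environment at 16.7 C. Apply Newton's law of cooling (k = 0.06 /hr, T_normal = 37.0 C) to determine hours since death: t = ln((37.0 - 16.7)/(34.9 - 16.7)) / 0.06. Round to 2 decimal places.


Using Newton's law of cooling:
t = ln((T_normal - T_ambient) / (T_body - T_ambient)) / k
T_normal - T_ambient = 20.3
T_body - T_ambient = 18.2
Ratio = 1.115385
ln(ratio) = 0.1092
t = 0.1092 / 0.06 = 1.82 hours

1.82


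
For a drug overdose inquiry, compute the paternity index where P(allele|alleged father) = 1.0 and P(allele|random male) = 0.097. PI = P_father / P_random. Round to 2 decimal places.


Paternity Index calculation:
PI = P(allele|father) / P(allele|random)
PI = 1.0 / 0.097
PI = 10.31

10.31


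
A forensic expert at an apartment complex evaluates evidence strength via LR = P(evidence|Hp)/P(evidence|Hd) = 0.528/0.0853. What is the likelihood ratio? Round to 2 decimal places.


Likelihood ratio calculation:
LR = P(E|Hp) / P(E|Hd)
LR = 0.528 / 0.0853
LR = 6.19

6.19


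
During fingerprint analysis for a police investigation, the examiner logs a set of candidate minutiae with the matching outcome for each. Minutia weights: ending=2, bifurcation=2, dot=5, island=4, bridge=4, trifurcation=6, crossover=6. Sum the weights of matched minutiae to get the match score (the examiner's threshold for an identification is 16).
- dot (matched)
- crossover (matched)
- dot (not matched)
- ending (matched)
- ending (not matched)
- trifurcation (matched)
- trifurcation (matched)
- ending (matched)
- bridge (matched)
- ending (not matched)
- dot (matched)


Weighted minutiae match score:
  dot: matched, +5 (running total 5)
  crossover: matched, +6 (running total 11)
  dot: not matched, +0
  ending: matched, +2 (running total 13)
  ending: not matched, +0
  trifurcation: matched, +6 (running total 19)
  trifurcation: matched, +6 (running total 25)
  ending: matched, +2 (running total 27)
  bridge: matched, +4 (running total 31)
  ending: not matched, +0
  dot: matched, +5 (running total 36)
Total score = 36
Threshold = 16; verdict = identification

36


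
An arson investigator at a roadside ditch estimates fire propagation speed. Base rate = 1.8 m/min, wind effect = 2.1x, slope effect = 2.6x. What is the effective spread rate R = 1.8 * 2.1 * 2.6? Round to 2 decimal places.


Fire spread rate calculation:
R = R0 * wind_factor * slope_factor
= 1.8 * 2.1 * 2.6
= 3.78 * 2.6
= 9.83 m/min

9.83


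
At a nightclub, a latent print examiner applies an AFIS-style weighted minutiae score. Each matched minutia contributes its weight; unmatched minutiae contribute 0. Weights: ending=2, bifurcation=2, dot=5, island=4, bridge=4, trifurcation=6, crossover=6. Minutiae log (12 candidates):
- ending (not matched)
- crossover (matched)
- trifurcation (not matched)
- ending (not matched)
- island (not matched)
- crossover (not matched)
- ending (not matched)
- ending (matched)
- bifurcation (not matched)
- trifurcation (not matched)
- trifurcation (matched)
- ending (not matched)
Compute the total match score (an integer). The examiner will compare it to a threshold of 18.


Weighted minutiae match score:
  ending: not matched, +0
  crossover: matched, +6 (running total 6)
  trifurcation: not matched, +0
  ending: not matched, +0
  island: not matched, +0
  crossover: not matched, +0
  ending: not matched, +0
  ending: matched, +2 (running total 8)
  bifurcation: not matched, +0
  trifurcation: not matched, +0
  trifurcation: matched, +6 (running total 14)
  ending: not matched, +0
Total score = 14
Threshold = 18; verdict = inconclusive

14


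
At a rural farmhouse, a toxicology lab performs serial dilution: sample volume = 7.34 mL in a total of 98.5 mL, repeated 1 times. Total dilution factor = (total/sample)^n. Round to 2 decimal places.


Dilution factor calculation:
Single dilution = V_total / V_sample = 98.5 / 7.34 ≈ 13.419619
Number of dilutions = 1
Total DF = (98.5 / 7.34)^1 (full precision, rounded at the end) = 13.42

13.42


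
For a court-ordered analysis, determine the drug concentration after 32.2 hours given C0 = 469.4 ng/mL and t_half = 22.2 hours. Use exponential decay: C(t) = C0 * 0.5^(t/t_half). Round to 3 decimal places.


Drug concentration decay:
Number of half-lives = t / t_half = 32.2 / 22.2 = 1.45045
Decay factor = 0.5^1.45045 = 0.36590727
C(t) = 469.4 * 0.36590727 = 171.757 ng/mL

171.757


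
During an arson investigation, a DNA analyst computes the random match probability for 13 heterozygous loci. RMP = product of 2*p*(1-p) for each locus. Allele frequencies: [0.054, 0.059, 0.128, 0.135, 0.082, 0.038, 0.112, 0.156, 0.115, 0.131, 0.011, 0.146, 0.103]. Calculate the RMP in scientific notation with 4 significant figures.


Computing RMP for 13 loci:
Locus 1: 2 * 0.054 * 0.946 = 0.102168
Locus 2: 2 * 0.059 * 0.941 = 0.111038
Locus 3: 2 * 0.128 * 0.872 = 0.223232
Locus 4: 2 * 0.135 * 0.865 = 0.23355
Locus 5: 2 * 0.082 * 0.918 = 0.150552
Locus 6: 2 * 0.038 * 0.962 = 0.073112
Locus 7: 2 * 0.112 * 0.888 = 0.198912
Locus 8: 2 * 0.156 * 0.844 = 0.263328
Locus 9: 2 * 0.115 * 0.885 = 0.20355
Locus 10: 2 * 0.131 * 0.869 = 0.227678
Locus 11: 2 * 0.011 * 0.989 = 0.021758
Locus 12: 2 * 0.146 * 0.854 = 0.249368
Locus 13: 2 * 0.103 * 0.897 = 0.184782
RMP = 1.584e-11

1.584e-11


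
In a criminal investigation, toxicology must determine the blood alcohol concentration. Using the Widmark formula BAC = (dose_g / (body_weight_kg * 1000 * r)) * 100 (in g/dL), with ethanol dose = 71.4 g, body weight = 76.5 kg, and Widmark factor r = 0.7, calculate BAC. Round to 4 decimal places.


Applying the Widmark formula:
BAC = (dose_g / (body_wt * 1000 * r)) * 100
Denominator = 76.5 * 1000 * 0.7 = 53550
BAC = (71.4 / 53550) * 100
BAC = 0.1333 g/dL

0.1333


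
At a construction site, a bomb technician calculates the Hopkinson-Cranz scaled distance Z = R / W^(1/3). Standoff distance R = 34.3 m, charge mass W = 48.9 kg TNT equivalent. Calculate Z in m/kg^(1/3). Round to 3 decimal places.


Scaled distance calculation:
W^(1/3) = 48.9^(1/3) = 3.656815
Z = R / W^(1/3) = 34.3 / 3.656815
Z = 9.380 m/kg^(1/3)

9.380


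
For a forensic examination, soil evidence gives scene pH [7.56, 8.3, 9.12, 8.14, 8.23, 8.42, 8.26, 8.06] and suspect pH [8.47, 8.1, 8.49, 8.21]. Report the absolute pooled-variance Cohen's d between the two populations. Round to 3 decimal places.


Pooled-variance Cohen's d for soil pH comparison:
Scene mean = 66.09 / 8 = 8.26125
Suspect mean = 33.27 / 4 = 8.3175
Scene sample variance s_s^2 = 0.187441
Suspect sample variance s_c^2 = 0.037292
Pooled variance = ((n_s-1)*s_s^2 + (n_c-1)*s_c^2) / (n_s + n_c - 2) = 0.142396
Pooled SD = sqrt(0.142396) = 0.377354
Mean difference = -0.05625
|d| = |-0.05625| / 0.377354 = 0.149

0.149


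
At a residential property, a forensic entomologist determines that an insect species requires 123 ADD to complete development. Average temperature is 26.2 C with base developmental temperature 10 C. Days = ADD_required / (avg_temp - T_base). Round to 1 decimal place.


Insect development time:
Effective temperature = avg_temp - T_base = 26.2 - 10 = 16.2 C
Days = ADD / effective_temp = 123 / 16.2 = 7.6 days

7.6


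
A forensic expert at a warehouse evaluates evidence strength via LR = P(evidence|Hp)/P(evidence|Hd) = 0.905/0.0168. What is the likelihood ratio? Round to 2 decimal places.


Likelihood ratio calculation:
LR = P(E|Hp) / P(E|Hd)
LR = 0.905 / 0.0168
LR = 53.87

53.87


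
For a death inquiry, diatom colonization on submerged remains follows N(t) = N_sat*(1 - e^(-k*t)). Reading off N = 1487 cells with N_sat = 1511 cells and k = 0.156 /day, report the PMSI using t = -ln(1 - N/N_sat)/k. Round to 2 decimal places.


PMSI from diatom colonization curve:
N / N_sat = 1487 / 1511 = 0.984116
1 - N/N_sat = 0.015884
ln(1 - N/N_sat) = -4.142443
t = -ln(1 - N/N_sat) / k = -(-4.142443) / 0.156 = 26.55 days

26.55


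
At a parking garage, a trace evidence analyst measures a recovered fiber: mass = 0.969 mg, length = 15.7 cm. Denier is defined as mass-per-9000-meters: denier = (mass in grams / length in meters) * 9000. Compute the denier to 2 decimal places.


Denier calculation:
Mass in grams = 0.969 mg / 1000 = 0.000969 g
Length in meters = 15.7 cm / 100 = 0.157 m
Linear density = mass / length = 0.000969 / 0.157 = 0.00617197 g/m
Denier = (g/m) * 9000 = 0.00617197 * 9000 = 55.55

55.55


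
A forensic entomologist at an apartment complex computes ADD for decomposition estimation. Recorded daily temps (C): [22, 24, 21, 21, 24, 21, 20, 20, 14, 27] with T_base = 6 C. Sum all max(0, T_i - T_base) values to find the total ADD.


Computing ADD day by day:
Day 1: max(0, 22 - 6) = 16
Day 2: max(0, 24 - 6) = 18
Day 3: max(0, 21 - 6) = 15
Day 4: max(0, 21 - 6) = 15
Day 5: max(0, 24 - 6) = 18
Day 6: max(0, 21 - 6) = 15
Day 7: max(0, 20 - 6) = 14
Day 8: max(0, 20 - 6) = 14
Day 9: max(0, 14 - 6) = 8
Day 10: max(0, 27 - 6) = 21
Total ADD = 154

154


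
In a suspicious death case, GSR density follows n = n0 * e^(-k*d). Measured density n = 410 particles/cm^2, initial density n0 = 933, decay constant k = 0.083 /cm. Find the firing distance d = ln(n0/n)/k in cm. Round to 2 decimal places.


GSR distance calculation:
n0/n = 933 / 410 = 2.27561
ln(n0/n) = 0.822248
d = 0.822248 / 0.083 = 9.91 cm

9.91


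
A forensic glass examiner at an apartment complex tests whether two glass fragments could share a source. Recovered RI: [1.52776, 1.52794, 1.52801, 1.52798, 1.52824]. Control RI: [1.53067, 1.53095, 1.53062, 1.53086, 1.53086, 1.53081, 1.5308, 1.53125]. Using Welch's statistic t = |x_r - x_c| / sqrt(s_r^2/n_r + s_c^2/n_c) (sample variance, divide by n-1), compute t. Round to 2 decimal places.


Welch's t-criterion for glass RI comparison:
Recovered mean = sum / n_r = 7.63993 / 5 = 1.527986
Control mean = sum / n_c = 12.24682 / 8 = 1.5308525
Recovered sample variance s_r^2 = 2.958e-08
Control sample variance s_c^2 = 3.70786e-08
Welch SE (unpooled) = sqrt(s_r^2/n_r + s_c^2/n_c) = sqrt(5.916e-09 + 4.63482e-09) = sqrt(1.05508e-08) = 0.000102717
|mean_r - mean_c| = 0.0028665
t = 0.0028665 / 0.000102717 = 27.91

27.91


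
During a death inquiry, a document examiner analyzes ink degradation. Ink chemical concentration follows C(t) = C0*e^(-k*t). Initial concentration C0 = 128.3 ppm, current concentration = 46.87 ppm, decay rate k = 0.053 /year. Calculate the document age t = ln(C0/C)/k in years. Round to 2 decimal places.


Document age estimation:
C0/C = 128.3 / 46.87 = 2.737359
ln(C0/C) = 1.006994
t = 1.006994 / 0.053 = 19.00 years

19.00


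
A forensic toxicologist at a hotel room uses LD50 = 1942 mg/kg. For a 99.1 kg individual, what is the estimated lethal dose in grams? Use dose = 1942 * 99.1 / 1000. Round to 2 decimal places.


Lethal dose calculation:
Lethal dose = LD50 * body_weight / 1000
= 1942 * 99.1 / 1000
= 192452.2 / 1000
= 192.45 g

192.45


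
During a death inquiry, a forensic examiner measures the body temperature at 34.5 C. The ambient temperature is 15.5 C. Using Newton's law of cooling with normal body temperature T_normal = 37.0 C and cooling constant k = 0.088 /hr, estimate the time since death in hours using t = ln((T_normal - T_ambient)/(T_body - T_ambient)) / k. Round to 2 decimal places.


Using Newton's law of cooling:
t = ln((T_normal - T_ambient) / (T_body - T_ambient)) / k
T_normal - T_ambient = 21.5
T_body - T_ambient = 19.0
Ratio = 1.131579
ln(ratio) = 0.123614
t = 0.123614 / 0.088 = 1.40 hours

1.40


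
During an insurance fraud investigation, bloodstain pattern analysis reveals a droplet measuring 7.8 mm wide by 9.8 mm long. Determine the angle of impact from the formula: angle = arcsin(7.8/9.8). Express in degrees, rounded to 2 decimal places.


Blood spatter impact angle calculation:
width / length = 7.8 / 9.8 = 0.795918
angle = arcsin(0.795918)
angle = 52.74 degrees

52.74


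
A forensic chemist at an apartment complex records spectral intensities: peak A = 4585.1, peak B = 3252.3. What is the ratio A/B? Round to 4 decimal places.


Spectral peak ratio:
Peak A = 4585.1 counts
Peak B = 3252.3 counts
Ratio = 4585.1 / 3252.3 = 1.4098

1.4098


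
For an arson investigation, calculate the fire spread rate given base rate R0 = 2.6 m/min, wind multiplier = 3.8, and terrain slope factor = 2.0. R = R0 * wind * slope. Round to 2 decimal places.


Fire spread rate calculation:
R = R0 * wind_factor * slope_factor
= 2.6 * 3.8 * 2.0
= 9.88 * 2.0
= 19.76 m/min

19.76


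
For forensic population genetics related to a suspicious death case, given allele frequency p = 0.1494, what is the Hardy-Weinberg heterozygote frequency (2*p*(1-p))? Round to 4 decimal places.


Hardy-Weinberg heterozygote frequency:
q = 1 - p = 1 - 0.1494 = 0.8506
2pq = 2 * 0.1494 * 0.8506 = 0.2542

0.2542


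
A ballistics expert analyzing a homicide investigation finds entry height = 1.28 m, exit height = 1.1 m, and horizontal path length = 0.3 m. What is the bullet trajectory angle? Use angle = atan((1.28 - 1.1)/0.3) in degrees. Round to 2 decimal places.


Bullet trajectory angle:
Height difference = 1.28 - 1.1 = 0.18 m
angle = atan(0.18 / 0.3)
angle = atan(0.6)
angle = 30.96 degrees

30.96


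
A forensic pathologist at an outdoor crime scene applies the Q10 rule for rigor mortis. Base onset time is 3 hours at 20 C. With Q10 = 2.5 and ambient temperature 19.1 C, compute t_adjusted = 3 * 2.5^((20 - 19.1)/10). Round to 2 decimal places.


Rigor mortis time adjustment:
Exponent = (T_ref - T_actual) / 10 = (20 - 19.1) / 10 = 0.09
Q10 factor = 2.5^0.09 = 1.08596
t_adjusted = 3 * 1.08596 = 3.26 hours

3.26


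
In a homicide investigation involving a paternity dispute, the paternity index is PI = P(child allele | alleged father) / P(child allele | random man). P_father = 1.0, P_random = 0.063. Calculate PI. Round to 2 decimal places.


Paternity Index calculation:
PI = P(allele|father) / P(allele|random)
PI = 1.0 / 0.063
PI = 15.87

15.87


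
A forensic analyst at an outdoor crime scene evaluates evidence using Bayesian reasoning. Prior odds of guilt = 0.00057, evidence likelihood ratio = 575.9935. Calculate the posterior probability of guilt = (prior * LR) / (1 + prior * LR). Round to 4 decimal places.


Bayesian evidence evaluation:
Posterior odds = prior_odds * LR = 0.00057 * 575.9935 = 0.3283163
Posterior probability = posterior_odds / (1 + posterior_odds)
= 0.3283163 / (1 + 0.3283163)
= 0.3283163 / 1.3283163
= 0.2472

0.2472


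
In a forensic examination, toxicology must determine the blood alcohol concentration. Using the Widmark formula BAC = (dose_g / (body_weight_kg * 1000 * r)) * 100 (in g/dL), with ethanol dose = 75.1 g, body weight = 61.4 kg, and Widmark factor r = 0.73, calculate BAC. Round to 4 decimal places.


Applying the Widmark formula:
BAC = (dose_g / (body_wt * 1000 * r)) * 100
Denominator = 61.4 * 1000 * 0.73 = 44822
BAC = (75.1 / 44822) * 100
BAC = 0.1676 g/dL

0.1676


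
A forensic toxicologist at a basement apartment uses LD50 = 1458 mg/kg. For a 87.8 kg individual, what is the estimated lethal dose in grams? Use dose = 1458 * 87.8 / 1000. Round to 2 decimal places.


Lethal dose calculation:
Lethal dose = LD50 * body_weight / 1000
= 1458 * 87.8 / 1000
= 128012.4 / 1000
= 128.01 g

128.01


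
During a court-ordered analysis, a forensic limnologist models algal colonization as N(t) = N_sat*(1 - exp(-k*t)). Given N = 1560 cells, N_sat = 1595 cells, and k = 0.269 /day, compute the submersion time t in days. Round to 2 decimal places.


PMSI from diatom colonization curve:
N / N_sat = 1560 / 1595 = 0.978056
1 - N/N_sat = 0.021944
ln(1 - N/N_sat) = -3.819262
t = -ln(1 - N/N_sat) / k = -(-3.819262) / 0.269 = 14.20 days

14.20


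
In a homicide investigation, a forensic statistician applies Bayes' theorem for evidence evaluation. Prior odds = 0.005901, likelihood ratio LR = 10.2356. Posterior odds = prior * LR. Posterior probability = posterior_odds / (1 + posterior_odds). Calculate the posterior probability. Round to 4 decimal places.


Bayesian evidence evaluation:
Posterior odds = prior_odds * LR = 0.005901 * 10.2356 = 0.06040028
Posterior probability = posterior_odds / (1 + posterior_odds)
= 0.06040028 / (1 + 0.06040028)
= 0.06040028 / 1.06040028
= 0.0570

0.0570


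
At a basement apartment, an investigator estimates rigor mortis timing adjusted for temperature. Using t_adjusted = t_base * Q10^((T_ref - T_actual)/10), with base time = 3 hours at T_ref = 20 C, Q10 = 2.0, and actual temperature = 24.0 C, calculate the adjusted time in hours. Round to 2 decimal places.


Rigor mortis time adjustment:
Exponent = (T_ref - T_actual) / 10 = (20 - 24.0) / 10 = -0.4
Q10 factor = 2.0^-0.4 = 0.75786
t_adjusted = 3 * 0.75786 = 2.27 hours

2.27


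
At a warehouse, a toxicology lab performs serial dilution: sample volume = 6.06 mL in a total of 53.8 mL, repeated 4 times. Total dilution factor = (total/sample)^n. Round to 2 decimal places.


Dilution factor calculation:
Single dilution = V_total / V_sample = 53.8 / 6.06 ≈ 8.877888
Number of dilutions = 4
Total DF = (53.8 / 6.06)^4 (full precision, rounded at the end) = 6212.10

6212.10
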